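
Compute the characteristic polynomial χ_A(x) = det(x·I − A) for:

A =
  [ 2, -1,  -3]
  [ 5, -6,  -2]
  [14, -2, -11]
x^3 + 15*x^2 + 75*x + 125

Expanding det(x·I − A) (e.g. by cofactor expansion or by noting that A is similar to its Jordan form J, which has the same characteristic polynomial as A) gives
  χ_A(x) = x^3 + 15*x^2 + 75*x + 125
which factors as (x + 5)^3. The eigenvalues (with algebraic multiplicities) are λ = -5 with multiplicity 3.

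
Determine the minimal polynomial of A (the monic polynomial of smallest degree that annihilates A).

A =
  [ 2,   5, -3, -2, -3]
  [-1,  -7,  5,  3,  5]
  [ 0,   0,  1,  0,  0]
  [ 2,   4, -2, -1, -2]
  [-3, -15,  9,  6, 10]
x^3 - 3*x^2 + 3*x - 1

The characteristic polynomial is χ_A(x) = (x - 1)^5, so the eigenvalues are known. The minimal polynomial is
  m_A(x) = Π_λ (x − λ)^{k_λ}
where k_λ is the size of the *largest* Jordan block for λ (equivalently, the smallest k with (A − λI)^k v = 0 for every generalised eigenvector v of λ).

  λ = 1: largest Jordan block has size 3, contributing (x − 1)^3

So m_A(x) = (x - 1)^3 = x^3 - 3*x^2 + 3*x - 1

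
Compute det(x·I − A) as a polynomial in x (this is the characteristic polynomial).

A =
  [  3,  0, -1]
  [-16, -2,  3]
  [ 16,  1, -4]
x^3 + 3*x^2 + 3*x + 1

Expanding det(x·I − A) (e.g. by cofactor expansion or by noting that A is similar to its Jordan form J, which has the same characteristic polynomial as A) gives
  χ_A(x) = x^3 + 3*x^2 + 3*x + 1
which factors as (x + 1)^3. The eigenvalues (with algebraic multiplicities) are λ = -1 with multiplicity 3.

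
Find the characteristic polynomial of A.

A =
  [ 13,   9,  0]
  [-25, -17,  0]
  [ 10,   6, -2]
x^3 + 6*x^2 + 12*x + 8

Expanding det(x·I − A) (e.g. by cofactor expansion or by noting that A is similar to its Jordan form J, which has the same characteristic polynomial as A) gives
  χ_A(x) = x^3 + 6*x^2 + 12*x + 8
which factors as (x + 2)^3. The eigenvalues (with algebraic multiplicities) are λ = -2 with multiplicity 3.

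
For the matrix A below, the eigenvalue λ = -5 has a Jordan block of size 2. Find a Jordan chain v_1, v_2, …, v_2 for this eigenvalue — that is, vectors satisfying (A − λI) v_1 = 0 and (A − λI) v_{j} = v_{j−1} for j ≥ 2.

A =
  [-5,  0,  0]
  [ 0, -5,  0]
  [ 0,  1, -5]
A Jordan chain for λ = -5 of length 2:
v_1 = (0, 0, 1)ᵀ
v_2 = (0, 1, 0)ᵀ

Let N = A − (-5)·I. We want v_2 with N^2 v_2 = 0 but N^1 v_2 ≠ 0; then v_{j-1} := N · v_j for j = 2, …, 2.

Pick v_2 = (0, 1, 0)ᵀ.
Then v_1 = N · v_2 = (0, 0, 1)ᵀ.

Sanity check: (A − (-5)·I) v_1 = (0, 0, 0)ᵀ = 0. ✓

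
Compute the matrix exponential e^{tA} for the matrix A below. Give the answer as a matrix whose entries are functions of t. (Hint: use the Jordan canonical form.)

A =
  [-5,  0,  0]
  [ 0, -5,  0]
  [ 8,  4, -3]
e^{tA} =
  [exp(-5*t), 0, 0]
  [0, exp(-5*t), 0]
  [4*exp(-3*t) - 4*exp(-5*t), 2*exp(-3*t) - 2*exp(-5*t), exp(-3*t)]

Strategy: write A = P · J · P⁻¹ where J is a Jordan canonical form, so e^{tA} = P · e^{tJ} · P⁻¹, and e^{tJ} can be computed block-by-block.

A has Jordan form
J =
  [-5,  0,  0]
  [ 0, -5,  0]
  [ 0,  0, -3]
(up to reordering of blocks).

Per-block formulas:
  For a 1×1 block at λ = -5: exp(t · [-5]) = [e^(-5t)].
  For a 1×1 block at λ = -3: exp(t · [-3]) = [e^(-3t)].

After assembling e^{tJ} and conjugating by P, we get:

e^{tA} =
  [exp(-5*t), 0, 0]
  [0, exp(-5*t), 0]
  [4*exp(-3*t) - 4*exp(-5*t), 2*exp(-3*t) - 2*exp(-5*t), exp(-3*t)]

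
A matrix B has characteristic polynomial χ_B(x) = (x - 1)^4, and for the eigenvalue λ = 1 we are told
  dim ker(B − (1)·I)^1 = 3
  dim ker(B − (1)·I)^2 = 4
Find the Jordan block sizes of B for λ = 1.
Block sizes for λ = 1: [2, 1, 1]

From the dimensions of kernels of powers, the number of Jordan blocks of size at least j is d_j − d_{j−1} where d_j = dim ker(N^j) (with d_0 = 0). Computing the differences gives [3, 1].
The number of blocks of size exactly k is (#blocks of size ≥ k) − (#blocks of size ≥ k + 1), so the partition is: 2 block(s) of size 1, 1 block(s) of size 2.
In nonincreasing order the block sizes are [2, 1, 1].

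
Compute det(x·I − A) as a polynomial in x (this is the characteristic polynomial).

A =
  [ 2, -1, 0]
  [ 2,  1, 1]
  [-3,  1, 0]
x^3 - 3*x^2 + 3*x - 1

Expanding det(x·I − A) (e.g. by cofactor expansion or by noting that A is similar to its Jordan form J, which has the same characteristic polynomial as A) gives
  χ_A(x) = x^3 - 3*x^2 + 3*x - 1
which factors as (x - 1)^3. The eigenvalues (with algebraic multiplicities) are λ = 1 with multiplicity 3.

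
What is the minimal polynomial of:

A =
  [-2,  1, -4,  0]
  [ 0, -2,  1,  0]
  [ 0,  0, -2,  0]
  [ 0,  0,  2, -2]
x^3 + 6*x^2 + 12*x + 8

The characteristic polynomial is χ_A(x) = (x + 2)^4, so the eigenvalues are known. The minimal polynomial is
  m_A(x) = Π_λ (x − λ)^{k_λ}
where k_λ is the size of the *largest* Jordan block for λ (equivalently, the smallest k with (A − λI)^k v = 0 for every generalised eigenvector v of λ).

  λ = -2: largest Jordan block has size 3, contributing (x + 2)^3

So m_A(x) = (x + 2)^3 = x^3 + 6*x^2 + 12*x + 8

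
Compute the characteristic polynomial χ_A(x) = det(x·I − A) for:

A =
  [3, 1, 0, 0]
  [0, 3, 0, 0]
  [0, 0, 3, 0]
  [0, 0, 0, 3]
x^4 - 12*x^3 + 54*x^2 - 108*x + 81

Expanding det(x·I − A) (e.g. by cofactor expansion or by noting that A is similar to its Jordan form J, which has the same characteristic polynomial as A) gives
  χ_A(x) = x^4 - 12*x^3 + 54*x^2 - 108*x + 81
which factors as (x - 3)^4. The eigenvalues (with algebraic multiplicities) are λ = 3 with multiplicity 4.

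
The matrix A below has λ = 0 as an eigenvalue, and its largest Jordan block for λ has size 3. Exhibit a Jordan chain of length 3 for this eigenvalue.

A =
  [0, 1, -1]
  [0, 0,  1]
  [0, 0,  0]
A Jordan chain for λ = 0 of length 3:
v_1 = (1, 0, 0)ᵀ
v_2 = (-1, 1, 0)ᵀ
v_3 = (0, 0, 1)ᵀ

Let N = A − (0)·I. We want v_3 with N^3 v_3 = 0 but N^2 v_3 ≠ 0; then v_{j-1} := N · v_j for j = 3, …, 2.

Pick v_3 = (0, 0, 1)ᵀ.
Then v_2 = N · v_3 = (-1, 1, 0)ᵀ.
Then v_1 = N · v_2 = (1, 0, 0)ᵀ.

Sanity check: (A − (0)·I) v_1 = (0, 0, 0)ᵀ = 0. ✓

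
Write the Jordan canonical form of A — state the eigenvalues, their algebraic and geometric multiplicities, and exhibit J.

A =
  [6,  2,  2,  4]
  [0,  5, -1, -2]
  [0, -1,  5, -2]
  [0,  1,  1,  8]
J_2(6) ⊕ J_1(6) ⊕ J_1(6)

The characteristic polynomial is
  det(x·I − A) = x^4 - 24*x^3 + 216*x^2 - 864*x + 1296 = (x - 6)^4

Eigenvalues and multiplicities (the geometric multiplicity of λ is n − rank(A − λI), which equals the number of Jordan blocks for λ):
  λ = 6: algebraic multiplicity = 4, geometric multiplicity = 3

Determining the block sizes for each eigenvalue:
  λ = 6: 3 blocks summing to 4 forces exactly one block of size 2 and the rest size 1 → block sizes [2, 1, 1]

Assembling the blocks gives a Jordan form
J =
  [6, 1, 0, 0]
  [0, 6, 0, 0]
  [0, 0, 6, 0]
  [0, 0, 0, 6]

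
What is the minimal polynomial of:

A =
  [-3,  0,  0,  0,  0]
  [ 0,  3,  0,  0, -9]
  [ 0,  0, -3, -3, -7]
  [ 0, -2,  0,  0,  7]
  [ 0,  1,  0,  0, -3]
x^4 + 3*x^3

The characteristic polynomial is χ_A(x) = x^3*(x + 3)^2, so the eigenvalues are known. The minimal polynomial is
  m_A(x) = Π_λ (x − λ)^{k_λ}
where k_λ is the size of the *largest* Jordan block for λ (equivalently, the smallest k with (A − λI)^k v = 0 for every generalised eigenvector v of λ).

  λ = -3: largest Jordan block has size 1, contributing (x + 3)
  λ = 0: largest Jordan block has size 3, contributing (x − 0)^3

So m_A(x) = x^3*(x + 3) = x^4 + 3*x^3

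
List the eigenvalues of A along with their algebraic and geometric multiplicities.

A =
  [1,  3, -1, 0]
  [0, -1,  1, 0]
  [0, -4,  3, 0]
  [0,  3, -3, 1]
λ = 1: alg = 4, geom = 2

Step 1 — factor the characteristic polynomial to read off the algebraic multiplicities:
  χ_A(x) = (x - 1)^4

Step 2 — compute geometric multiplicities via the rank-nullity identity g(λ) = n − rank(A − λI):
  rank(A − (1)·I) = 2, so dim ker(A − (1)·I) = n − 2 = 2

Summary:
  λ = 1: algebraic multiplicity = 4, geometric multiplicity = 2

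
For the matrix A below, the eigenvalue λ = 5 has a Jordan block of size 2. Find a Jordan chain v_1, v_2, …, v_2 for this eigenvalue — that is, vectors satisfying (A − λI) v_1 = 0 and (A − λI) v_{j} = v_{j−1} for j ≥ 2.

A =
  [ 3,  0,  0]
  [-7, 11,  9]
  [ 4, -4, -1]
A Jordan chain for λ = 5 of length 2:
v_1 = (0, 6, -4)ᵀ
v_2 = (0, 1, 0)ᵀ

Let N = A − (5)·I. We want v_2 with N^2 v_2 = 0 but N^1 v_2 ≠ 0; then v_{j-1} := N · v_j for j = 2, …, 2.

Pick v_2 = (0, 1, 0)ᵀ.
Then v_1 = N · v_2 = (0, 6, -4)ᵀ.

Sanity check: (A − (5)·I) v_1 = (0, 0, 0)ᵀ = 0. ✓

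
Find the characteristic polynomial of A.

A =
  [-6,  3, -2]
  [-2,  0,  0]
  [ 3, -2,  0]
x^3 + 6*x^2 + 12*x + 8

Expanding det(x·I − A) (e.g. by cofactor expansion or by noting that A is similar to its Jordan form J, which has the same characteristic polynomial as A) gives
  χ_A(x) = x^3 + 6*x^2 + 12*x + 8
which factors as (x + 2)^3. The eigenvalues (with algebraic multiplicities) are λ = -2 with multiplicity 3.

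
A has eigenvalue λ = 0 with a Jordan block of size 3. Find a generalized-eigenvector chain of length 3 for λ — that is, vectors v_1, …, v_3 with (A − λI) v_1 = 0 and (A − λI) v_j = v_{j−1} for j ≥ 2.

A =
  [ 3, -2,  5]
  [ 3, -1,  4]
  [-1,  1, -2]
A Jordan chain for λ = 0 of length 3:
v_1 = (-2, 2, 2)ᵀ
v_2 = (3, 3, -1)ᵀ
v_3 = (1, 0, 0)ᵀ

Let N = A − (0)·I. We want v_3 with N^3 v_3 = 0 but N^2 v_3 ≠ 0; then v_{j-1} := N · v_j for j = 3, …, 2.

Pick v_3 = (1, 0, 0)ᵀ.
Then v_2 = N · v_3 = (3, 3, -1)ᵀ.
Then v_1 = N · v_2 = (-2, 2, 2)ᵀ.

Sanity check: (A − (0)·I) v_1 = (0, 0, 0)ᵀ = 0. ✓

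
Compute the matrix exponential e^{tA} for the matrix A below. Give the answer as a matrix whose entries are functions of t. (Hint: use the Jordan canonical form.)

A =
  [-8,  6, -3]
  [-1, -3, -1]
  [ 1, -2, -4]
e^{tA} =
  [-3*t*exp(-5*t) + exp(-5*t), 6*t*exp(-5*t), -3*t*exp(-5*t)]
  [-t*exp(-5*t), 2*t*exp(-5*t) + exp(-5*t), -t*exp(-5*t)]
  [t*exp(-5*t), -2*t*exp(-5*t), t*exp(-5*t) + exp(-5*t)]

Strategy: write A = P · J · P⁻¹ where J is a Jordan canonical form, so e^{tA} = P · e^{tJ} · P⁻¹, and e^{tJ} can be computed block-by-block.

A has Jordan form
J =
  [-5,  1,  0]
  [ 0, -5,  0]
  [ 0,  0, -5]
(up to reordering of blocks).

Per-block formulas:
  For a 2×2 Jordan block J_2(-5): exp(t · J_2(-5)) = e^(-5t)·(I + t·N), where N is the 2×2 nilpotent shift.
  For a 1×1 block at λ = -5: exp(t · [-5]) = [e^(-5t)].

After assembling e^{tJ} and conjugating by P, we get:

e^{tA} =
  [-3*t*exp(-5*t) + exp(-5*t), 6*t*exp(-5*t), -3*t*exp(-5*t)]
  [-t*exp(-5*t), 2*t*exp(-5*t) + exp(-5*t), -t*exp(-5*t)]
  [t*exp(-5*t), -2*t*exp(-5*t), t*exp(-5*t) + exp(-5*t)]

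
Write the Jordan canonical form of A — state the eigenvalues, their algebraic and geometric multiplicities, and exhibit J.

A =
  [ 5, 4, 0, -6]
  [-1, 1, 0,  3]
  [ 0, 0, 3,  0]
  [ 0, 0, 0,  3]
J_2(3) ⊕ J_1(3) ⊕ J_1(3)

The characteristic polynomial is
  det(x·I − A) = x^4 - 12*x^3 + 54*x^2 - 108*x + 81 = (x - 3)^4

Eigenvalues and multiplicities (the geometric multiplicity of λ is n − rank(A − λI), which equals the number of Jordan blocks for λ):
  λ = 3: algebraic multiplicity = 4, geometric multiplicity = 3

Determining the block sizes for each eigenvalue:
  λ = 3: 3 blocks summing to 4 forces exactly one block of size 2 and the rest size 1 → block sizes [2, 1, 1]

Assembling the blocks gives a Jordan form
J =
  [3, 1, 0, 0]
  [0, 3, 0, 0]
  [0, 0, 3, 0]
  [0, 0, 0, 3]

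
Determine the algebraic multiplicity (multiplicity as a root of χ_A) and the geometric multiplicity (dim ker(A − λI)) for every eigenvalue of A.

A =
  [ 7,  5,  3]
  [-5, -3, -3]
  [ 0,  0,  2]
λ = 2: alg = 3, geom = 2

Step 1 — factor the characteristic polynomial to read off the algebraic multiplicities:
  χ_A(x) = (x - 2)^3

Step 2 — compute geometric multiplicities via the rank-nullity identity g(λ) = n − rank(A − λI):
  rank(A − (2)·I) = 1, so dim ker(A − (2)·I) = n − 1 = 2

Summary:
  λ = 2: algebraic multiplicity = 3, geometric multiplicity = 2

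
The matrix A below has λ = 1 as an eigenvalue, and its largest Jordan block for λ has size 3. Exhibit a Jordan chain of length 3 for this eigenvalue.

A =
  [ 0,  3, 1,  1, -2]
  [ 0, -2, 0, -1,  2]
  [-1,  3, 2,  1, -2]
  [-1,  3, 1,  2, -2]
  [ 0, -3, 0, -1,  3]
A Jordan chain for λ = 1 of length 3:
v_1 = (-1, 1, -1, -1, 1)ᵀ
v_2 = (-1, 0, -1, -1, 0)ᵀ
v_3 = (1, 0, 0, 0, 0)ᵀ

Let N = A − (1)·I. We want v_3 with N^3 v_3 = 0 but N^2 v_3 ≠ 0; then v_{j-1} := N · v_j for j = 3, …, 2.

Pick v_3 = (1, 0, 0, 0, 0)ᵀ.
Then v_2 = N · v_3 = (-1, 0, -1, -1, 0)ᵀ.
Then v_1 = N · v_2 = (-1, 1, -1, -1, 1)ᵀ.

Sanity check: (A − (1)·I) v_1 = (0, 0, 0, 0, 0)ᵀ = 0. ✓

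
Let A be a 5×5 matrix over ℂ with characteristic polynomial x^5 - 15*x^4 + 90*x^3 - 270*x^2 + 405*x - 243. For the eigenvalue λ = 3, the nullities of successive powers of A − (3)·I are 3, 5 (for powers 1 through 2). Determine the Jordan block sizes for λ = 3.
Block sizes for λ = 3: [2, 2, 1]

From the dimensions of kernels of powers, the number of Jordan blocks of size at least j is d_j − d_{j−1} where d_j = dim ker(N^j) (with d_0 = 0). Computing the differences gives [3, 2].
The number of blocks of size exactly k is (#blocks of size ≥ k) − (#blocks of size ≥ k + 1), so the partition is: 1 block(s) of size 1, 2 block(s) of size 2.
In nonincreasing order the block sizes are [2, 2, 1].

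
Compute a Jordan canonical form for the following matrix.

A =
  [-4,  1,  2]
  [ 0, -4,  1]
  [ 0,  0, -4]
J_3(-4)

The characteristic polynomial is
  det(x·I − A) = x^3 + 12*x^2 + 48*x + 64 = (x + 4)^3

Eigenvalues and multiplicities (the geometric multiplicity of λ is n − rank(A − λI), which equals the number of Jordan blocks for λ):
  λ = -4: algebraic multiplicity = 3, geometric multiplicity = 1

Determining the block sizes for each eigenvalue:
  λ = -4: one block (gm = 1), so the single block has size am = 3 → block sizes [3]

Assembling the blocks gives a Jordan form
J =
  [-4,  1,  0]
  [ 0, -4,  1]
  [ 0,  0, -4]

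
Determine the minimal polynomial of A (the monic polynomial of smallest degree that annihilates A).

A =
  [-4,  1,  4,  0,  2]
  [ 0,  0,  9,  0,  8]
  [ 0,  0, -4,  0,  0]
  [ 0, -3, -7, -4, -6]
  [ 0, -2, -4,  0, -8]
x^3 + 12*x^2 + 48*x + 64

The characteristic polynomial is χ_A(x) = (x + 4)^5, so the eigenvalues are known. The minimal polynomial is
  m_A(x) = Π_λ (x − λ)^{k_λ}
where k_λ is the size of the *largest* Jordan block for λ (equivalently, the smallest k with (A − λI)^k v = 0 for every generalised eigenvector v of λ).

  λ = -4: largest Jordan block has size 3, contributing (x + 4)^3

So m_A(x) = (x + 4)^3 = x^3 + 12*x^2 + 48*x + 64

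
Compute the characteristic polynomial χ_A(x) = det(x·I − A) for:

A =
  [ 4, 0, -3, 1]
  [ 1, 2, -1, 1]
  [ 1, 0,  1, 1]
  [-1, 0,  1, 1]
x^4 - 8*x^3 + 24*x^2 - 32*x + 16

Expanding det(x·I − A) (e.g. by cofactor expansion or by noting that A is similar to its Jordan form J, which has the same characteristic polynomial as A) gives
  χ_A(x) = x^4 - 8*x^3 + 24*x^2 - 32*x + 16
which factors as (x - 2)^4. The eigenvalues (with algebraic multiplicities) are λ = 2 with multiplicity 4.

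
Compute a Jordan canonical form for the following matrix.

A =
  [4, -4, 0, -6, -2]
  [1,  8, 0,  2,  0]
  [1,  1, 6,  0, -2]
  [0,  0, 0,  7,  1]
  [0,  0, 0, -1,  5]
J_3(6) ⊕ J_2(6)

The characteristic polynomial is
  det(x·I − A) = x^5 - 30*x^4 + 360*x^3 - 2160*x^2 + 6480*x - 7776 = (x - 6)^5

Eigenvalues and multiplicities (the geometric multiplicity of λ is n − rank(A − λI), which equals the number of Jordan blocks for λ):
  λ = 6: algebraic multiplicity = 5, geometric multiplicity = 2

Determining the block sizes for each eigenvalue:
  λ = 6: with am = 5 and gm = 2, the partition is not yet determined (e.g. several partitions of 5 into 2 parts exist). Let N = A − (6)·I. Computing rank(N^1) = 3, rank(N^2) = 1, rank(N^3) = 0; the number of blocks of size ≥ j is rank(N^{j−1}) − rank(N^j), giving [2, 2, 1]. So we have 1 block(s) of size 3, 1 block(s) of size 2 → block sizes [3, 2]

Assembling the blocks gives a Jordan form
J =
  [6, 1, 0, 0, 0]
  [0, 6, 1, 0, 0]
  [0, 0, 6, 0, 0]
  [0, 0, 0, 6, 1]
  [0, 0, 0, 0, 6]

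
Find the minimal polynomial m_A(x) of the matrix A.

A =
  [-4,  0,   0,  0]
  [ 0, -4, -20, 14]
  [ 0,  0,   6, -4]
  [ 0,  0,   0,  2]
x^3 - 4*x^2 - 20*x + 48

The characteristic polynomial is χ_A(x) = (x - 6)*(x - 2)*(x + 4)^2, so the eigenvalues are known. The minimal polynomial is
  m_A(x) = Π_λ (x − λ)^{k_λ}
where k_λ is the size of the *largest* Jordan block for λ (equivalently, the smallest k with (A − λI)^k v = 0 for every generalised eigenvector v of λ).

  λ = -4: largest Jordan block has size 1, contributing (x + 4)
  λ = 2: largest Jordan block has size 1, contributing (x − 2)
  λ = 6: largest Jordan block has size 1, contributing (x − 6)

So m_A(x) = (x - 6)*(x - 2)*(x + 4) = x^3 - 4*x^2 - 20*x + 48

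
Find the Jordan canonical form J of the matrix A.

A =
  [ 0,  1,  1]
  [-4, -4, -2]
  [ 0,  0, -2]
J_2(-2) ⊕ J_1(-2)

The characteristic polynomial is
  det(x·I − A) = x^3 + 6*x^2 + 12*x + 8 = (x + 2)^3

Eigenvalues and multiplicities (the geometric multiplicity of λ is n − rank(A − λI), which equals the number of Jordan blocks for λ):
  λ = -2: algebraic multiplicity = 3, geometric multiplicity = 2

Determining the block sizes for each eigenvalue:
  λ = -2: 2 blocks summing to 3 forces exactly one block of size 2 and the rest size 1 → block sizes [2, 1]

Assembling the blocks gives a Jordan form
J =
  [-2,  1,  0]
  [ 0, -2,  0]
  [ 0,  0, -2]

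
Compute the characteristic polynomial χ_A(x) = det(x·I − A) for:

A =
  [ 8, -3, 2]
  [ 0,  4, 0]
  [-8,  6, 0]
x^3 - 12*x^2 + 48*x - 64

Expanding det(x·I − A) (e.g. by cofactor expansion or by noting that A is similar to its Jordan form J, which has the same characteristic polynomial as A) gives
  χ_A(x) = x^3 - 12*x^2 + 48*x - 64
which factors as (x - 4)^3. The eigenvalues (with algebraic multiplicities) are λ = 4 with multiplicity 3.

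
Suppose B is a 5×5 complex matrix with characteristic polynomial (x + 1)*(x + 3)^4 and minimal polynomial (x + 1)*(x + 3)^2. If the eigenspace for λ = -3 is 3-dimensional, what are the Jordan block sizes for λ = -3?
Block sizes for λ = -3: [2, 1, 1]

Step 1 — from the characteristic polynomial, algebraic multiplicity of λ = -3 is 4. From dim ker(B − (-3)·I) = 3, there are exactly 3 Jordan blocks for λ = -3.
Step 2 — from the minimal polynomial, the factor (x + 3)^2 tells us the largest block for λ = -3 has size 2.
Step 3 — with total size 4, 3 blocks, and largest block 2, the block sizes (in nonincreasing order) are [2, 1, 1].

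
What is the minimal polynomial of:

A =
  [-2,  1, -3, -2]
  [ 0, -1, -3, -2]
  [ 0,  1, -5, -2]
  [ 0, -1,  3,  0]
x^2 + 4*x + 4

The characteristic polynomial is χ_A(x) = (x + 2)^4, so the eigenvalues are known. The minimal polynomial is
  m_A(x) = Π_λ (x − λ)^{k_λ}
where k_λ is the size of the *largest* Jordan block for λ (equivalently, the smallest k with (A − λI)^k v = 0 for every generalised eigenvector v of λ).

  λ = -2: largest Jordan block has size 2, contributing (x + 2)^2

So m_A(x) = (x + 2)^2 = x^2 + 4*x + 4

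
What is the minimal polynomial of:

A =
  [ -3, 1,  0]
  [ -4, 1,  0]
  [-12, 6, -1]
x^2 + 2*x + 1

The characteristic polynomial is χ_A(x) = (x + 1)^3, so the eigenvalues are known. The minimal polynomial is
  m_A(x) = Π_λ (x − λ)^{k_λ}
where k_λ is the size of the *largest* Jordan block for λ (equivalently, the smallest k with (A − λI)^k v = 0 for every generalised eigenvector v of λ).

  λ = -1: largest Jordan block has size 2, contributing (x + 1)^2

So m_A(x) = (x + 1)^2 = x^2 + 2*x + 1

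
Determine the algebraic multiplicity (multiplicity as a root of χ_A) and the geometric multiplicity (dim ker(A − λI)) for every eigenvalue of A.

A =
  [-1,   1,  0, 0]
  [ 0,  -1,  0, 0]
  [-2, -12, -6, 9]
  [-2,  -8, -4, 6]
λ = -1: alg = 2, geom = 1; λ = 0: alg = 2, geom = 1

Step 1 — factor the characteristic polynomial to read off the algebraic multiplicities:
  χ_A(x) = x^2*(x + 1)^2

Step 2 — compute geometric multiplicities via the rank-nullity identity g(λ) = n − rank(A − λI):
  rank(A − (-1)·I) = 3, so dim ker(A − (-1)·I) = n − 3 = 1
  rank(A − (0)·I) = 3, so dim ker(A − (0)·I) = n − 3 = 1

Summary:
  λ = -1: algebraic multiplicity = 2, geometric multiplicity = 1
  λ = 0: algebraic multiplicity = 2, geometric multiplicity = 1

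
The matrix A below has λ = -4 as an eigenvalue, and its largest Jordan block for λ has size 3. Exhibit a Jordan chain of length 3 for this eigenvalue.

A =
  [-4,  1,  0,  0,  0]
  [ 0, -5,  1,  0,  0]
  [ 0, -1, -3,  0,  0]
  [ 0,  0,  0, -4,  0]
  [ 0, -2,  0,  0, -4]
A Jordan chain for λ = -4 of length 3:
v_1 = (-1, 0, 0, 0, 2)ᵀ
v_2 = (1, -1, -1, 0, -2)ᵀ
v_3 = (0, 1, 0, 0, 0)ᵀ

Let N = A − (-4)·I. We want v_3 with N^3 v_3 = 0 but N^2 v_3 ≠ 0; then v_{j-1} := N · v_j for j = 3, …, 2.

Pick v_3 = (0, 1, 0, 0, 0)ᵀ.
Then v_2 = N · v_3 = (1, -1, -1, 0, -2)ᵀ.
Then v_1 = N · v_2 = (-1, 0, 0, 0, 2)ᵀ.

Sanity check: (A − (-4)·I) v_1 = (0, 0, 0, 0, 0)ᵀ = 0. ✓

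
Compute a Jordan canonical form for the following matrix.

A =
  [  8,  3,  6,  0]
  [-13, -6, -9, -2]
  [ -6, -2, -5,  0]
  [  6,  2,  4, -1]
J_3(-1) ⊕ J_1(-1)

The characteristic polynomial is
  det(x·I − A) = x^4 + 4*x^3 + 6*x^2 + 4*x + 1 = (x + 1)^4

Eigenvalues and multiplicities (the geometric multiplicity of λ is n − rank(A − λI), which equals the number of Jordan blocks for λ):
  λ = -1: algebraic multiplicity = 4, geometric multiplicity = 2

Determining the block sizes for each eigenvalue:
  λ = -1: with am = 4 and gm = 2, the partition is not yet determined (e.g. several partitions of 4 into 2 parts exist). Let N = A − (-1)·I. Computing rank(N^1) = 2, rank(N^2) = 1, rank(N^3) = 0; the number of blocks of size ≥ j is rank(N^{j−1}) − rank(N^j), giving [2, 1, 1]. So we have 1 block(s) of size 3, 1 block(s) of size 1 → block sizes [3, 1]

Assembling the blocks gives a Jordan form
J =
  [-1,  1,  0,  0]
  [ 0, -1,  1,  0]
  [ 0,  0, -1,  0]
  [ 0,  0,  0, -1]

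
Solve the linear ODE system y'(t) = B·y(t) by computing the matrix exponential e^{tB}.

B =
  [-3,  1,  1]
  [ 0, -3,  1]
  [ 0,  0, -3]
e^{tB} =
  [exp(-3*t), t*exp(-3*t), t^2*exp(-3*t)/2 + t*exp(-3*t)]
  [0, exp(-3*t), t*exp(-3*t)]
  [0, 0, exp(-3*t)]

Strategy: write B = P · J · P⁻¹ where J is a Jordan canonical form, so e^{tB} = P · e^{tJ} · P⁻¹, and e^{tJ} can be computed block-by-block.

B has Jordan form
J =
  [-3,  1,  0]
  [ 0, -3,  1]
  [ 0,  0, -3]
(up to reordering of blocks).

Per-block formulas:
  For a 3×3 Jordan block J_3(-3): exp(t · J_3(-3)) = e^(-3t)·(I + t·N + (t^2/2)·N^2), where N is the 3×3 nilpotent shift.

After assembling e^{tJ} and conjugating by P, we get:

e^{tB} =
  [exp(-3*t), t*exp(-3*t), t^2*exp(-3*t)/2 + t*exp(-3*t)]
  [0, exp(-3*t), t*exp(-3*t)]
  [0, 0, exp(-3*t)]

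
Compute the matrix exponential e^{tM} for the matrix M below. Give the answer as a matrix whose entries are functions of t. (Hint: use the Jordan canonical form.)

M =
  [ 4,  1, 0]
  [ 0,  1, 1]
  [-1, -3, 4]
e^{tM} =
  [t^2*exp(3*t)/2 + t*exp(3*t) + exp(3*t), -t^2*exp(3*t)/2 + t*exp(3*t), t^2*exp(3*t)/2]
  [-t^2*exp(3*t)/2, t^2*exp(3*t)/2 - 2*t*exp(3*t) + exp(3*t), -t^2*exp(3*t)/2 + t*exp(3*t)]
  [-t^2*exp(3*t) - t*exp(3*t), t^2*exp(3*t) - 3*t*exp(3*t), -t^2*exp(3*t) + t*exp(3*t) + exp(3*t)]

Strategy: write M = P · J · P⁻¹ where J is a Jordan canonical form, so e^{tM} = P · e^{tJ} · P⁻¹, and e^{tJ} can be computed block-by-block.

M has Jordan form
J =
  [3, 1, 0]
  [0, 3, 1]
  [0, 0, 3]
(up to reordering of blocks).

Per-block formulas:
  For a 3×3 Jordan block J_3(3): exp(t · J_3(3)) = e^(3t)·(I + t·N + (t^2/2)·N^2), where N is the 3×3 nilpotent shift.

After assembling e^{tJ} and conjugating by P, we get:

e^{tM} =
  [t^2*exp(3*t)/2 + t*exp(3*t) + exp(3*t), -t^2*exp(3*t)/2 + t*exp(3*t), t^2*exp(3*t)/2]
  [-t^2*exp(3*t)/2, t^2*exp(3*t)/2 - 2*t*exp(3*t) + exp(3*t), -t^2*exp(3*t)/2 + t*exp(3*t)]
  [-t^2*exp(3*t) - t*exp(3*t), t^2*exp(3*t) - 3*t*exp(3*t), -t^2*exp(3*t) + t*exp(3*t) + exp(3*t)]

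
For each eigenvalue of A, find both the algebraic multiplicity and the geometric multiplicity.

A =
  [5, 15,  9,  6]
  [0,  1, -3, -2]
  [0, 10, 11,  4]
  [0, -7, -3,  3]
λ = 5: alg = 4, geom = 2

Step 1 — factor the characteristic polynomial to read off the algebraic multiplicities:
  χ_A(x) = (x - 5)^4

Step 2 — compute geometric multiplicities via the rank-nullity identity g(λ) = n − rank(A − λI):
  rank(A − (5)·I) = 2, so dim ker(A − (5)·I) = n − 2 = 2

Summary:
  λ = 5: algebraic multiplicity = 4, geometric multiplicity = 2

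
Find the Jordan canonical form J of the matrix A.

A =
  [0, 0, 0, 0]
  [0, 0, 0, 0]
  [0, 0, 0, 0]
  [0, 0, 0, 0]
J_1(0) ⊕ J_1(0) ⊕ J_1(0) ⊕ J_1(0)

The characteristic polynomial is
  det(x·I − A) = x^4

Eigenvalues and multiplicities (the geometric multiplicity of λ is n − rank(A − λI), which equals the number of Jordan blocks for λ):
  λ = 0: algebraic multiplicity = 4, geometric multiplicity = 4

Determining the block sizes for each eigenvalue:
  λ = 0: gm = am = 4, so every block has size 1 → block sizes [1, 1, 1, 1]

Assembling the blocks gives a Jordan form
J =
  [0, 0, 0, 0]
  [0, 0, 0, 0]
  [0, 0, 0, 0]
  [0, 0, 0, 0]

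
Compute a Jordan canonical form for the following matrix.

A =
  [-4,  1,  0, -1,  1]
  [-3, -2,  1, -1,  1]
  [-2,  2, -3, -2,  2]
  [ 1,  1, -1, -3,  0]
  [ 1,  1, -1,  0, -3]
J_3(-3) ⊕ J_2(-3)

The characteristic polynomial is
  det(x·I − A) = x^5 + 15*x^4 + 90*x^3 + 270*x^2 + 405*x + 243 = (x + 3)^5

Eigenvalues and multiplicities (the geometric multiplicity of λ is n − rank(A − λI), which equals the number of Jordan blocks for λ):
  λ = -3: algebraic multiplicity = 5, geometric multiplicity = 2

Determining the block sizes for each eigenvalue:
  λ = -3: with am = 5 and gm = 2, the partition is not yet determined (e.g. several partitions of 5 into 2 parts exist). Let N = A − (-3)·I. Computing rank(N^1) = 3, rank(N^2) = 1, rank(N^3) = 0; the number of blocks of size ≥ j is rank(N^{j−1}) − rank(N^j), giving [2, 2, 1]. So we have 1 block(s) of size 3, 1 block(s) of size 2 → block sizes [3, 2]

Assembling the blocks gives a Jordan form
J =
  [-3,  1,  0,  0,  0]
  [ 0, -3,  1,  0,  0]
  [ 0,  0, -3,  0,  0]
  [ 0,  0,  0, -3,  1]
  [ 0,  0,  0,  0, -3]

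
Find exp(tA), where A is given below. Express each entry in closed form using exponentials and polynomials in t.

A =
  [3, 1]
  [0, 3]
e^{tA} =
  [exp(3*t), t*exp(3*t)]
  [0, exp(3*t)]

Strategy: write A = P · J · P⁻¹ where J is a Jordan canonical form, so e^{tA} = P · e^{tJ} · P⁻¹, and e^{tJ} can be computed block-by-block.

A has Jordan form
J =
  [3, 1]
  [0, 3]
(up to reordering of blocks).

Per-block formulas:
  For a 2×2 Jordan block J_2(3): exp(t · J_2(3)) = e^(3t)·(I + t·N), where N is the 2×2 nilpotent shift.

After assembling e^{tJ} and conjugating by P, we get:

e^{tA} =
  [exp(3*t), t*exp(3*t)]
  [0, exp(3*t)]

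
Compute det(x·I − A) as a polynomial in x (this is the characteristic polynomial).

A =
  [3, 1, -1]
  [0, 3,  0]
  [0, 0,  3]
x^3 - 9*x^2 + 27*x - 27

Expanding det(x·I − A) (e.g. by cofactor expansion or by noting that A is similar to its Jordan form J, which has the same characteristic polynomial as A) gives
  χ_A(x) = x^3 - 9*x^2 + 27*x - 27
which factors as (x - 3)^3. The eigenvalues (with algebraic multiplicities) are λ = 3 with multiplicity 3.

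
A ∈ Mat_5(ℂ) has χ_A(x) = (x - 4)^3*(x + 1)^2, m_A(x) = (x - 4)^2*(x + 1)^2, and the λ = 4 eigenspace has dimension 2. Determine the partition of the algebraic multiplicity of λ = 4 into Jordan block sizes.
Block sizes for λ = 4: [2, 1]

Step 1 — from the characteristic polynomial, algebraic multiplicity of λ = 4 is 3. From dim ker(A − (4)·I) = 2, there are exactly 2 Jordan blocks for λ = 4.
Step 2 — from the minimal polynomial, the factor (x − 4)^2 tells us the largest block for λ = 4 has size 2.
Step 3 — with total size 3, 2 blocks, and largest block 2, the block sizes (in nonincreasing order) are [2, 1].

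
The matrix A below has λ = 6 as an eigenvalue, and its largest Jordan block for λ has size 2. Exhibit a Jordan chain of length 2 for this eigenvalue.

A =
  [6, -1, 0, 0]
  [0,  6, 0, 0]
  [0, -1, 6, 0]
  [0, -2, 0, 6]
A Jordan chain for λ = 6 of length 2:
v_1 = (-1, 0, -1, -2)ᵀ
v_2 = (0, 1, 0, 0)ᵀ

Let N = A − (6)·I. We want v_2 with N^2 v_2 = 0 but N^1 v_2 ≠ 0; then v_{j-1} := N · v_j for j = 2, …, 2.

Pick v_2 = (0, 1, 0, 0)ᵀ.
Then v_1 = N · v_2 = (-1, 0, -1, -2)ᵀ.

Sanity check: (A − (6)·I) v_1 = (0, 0, 0, 0)ᵀ = 0. ✓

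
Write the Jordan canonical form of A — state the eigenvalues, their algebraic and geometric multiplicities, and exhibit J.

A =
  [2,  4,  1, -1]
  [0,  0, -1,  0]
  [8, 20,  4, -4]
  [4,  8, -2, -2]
J_2(0) ⊕ J_2(2)

The characteristic polynomial is
  det(x·I − A) = x^4 - 4*x^3 + 4*x^2 = x^2*(x - 2)^2

Eigenvalues and multiplicities (the geometric multiplicity of λ is n − rank(A − λI), which equals the number of Jordan blocks for λ):
  λ = 0: algebraic multiplicity = 2, geometric multiplicity = 1
  λ = 2: algebraic multiplicity = 2, geometric multiplicity = 1

Determining the block sizes for each eigenvalue:
  λ = 0: one block (gm = 1), so the single block has size am = 2 → block sizes [2]
  λ = 2: one block (gm = 1), so the single block has size am = 2 → block sizes [2]

Assembling the blocks gives a Jordan form
J =
  [0, 1, 0, 0]
  [0, 0, 0, 0]
  [0, 0, 2, 1]
  [0, 0, 0, 2]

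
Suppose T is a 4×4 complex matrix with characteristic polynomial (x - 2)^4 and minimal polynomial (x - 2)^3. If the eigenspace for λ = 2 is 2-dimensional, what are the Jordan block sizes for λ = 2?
Block sizes for λ = 2: [3, 1]

Step 1 — from the characteristic polynomial, algebraic multiplicity of λ = 2 is 4. From dim ker(T − (2)·I) = 2, there are exactly 2 Jordan blocks for λ = 2.
Step 2 — from the minimal polynomial, the factor (x − 2)^3 tells us the largest block for λ = 2 has size 3.
Step 3 — with total size 4, 2 blocks, and largest block 3, the block sizes (in nonincreasing order) are [3, 1].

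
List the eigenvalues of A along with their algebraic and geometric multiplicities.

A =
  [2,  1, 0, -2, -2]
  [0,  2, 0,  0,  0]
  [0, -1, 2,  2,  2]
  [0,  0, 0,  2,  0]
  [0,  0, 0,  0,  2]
λ = 2: alg = 5, geom = 4

Step 1 — factor the characteristic polynomial to read off the algebraic multiplicities:
  χ_A(x) = (x - 2)^5

Step 2 — compute geometric multiplicities via the rank-nullity identity g(λ) = n − rank(A − λI):
  rank(A − (2)·I) = 1, so dim ker(A − (2)·I) = n − 1 = 4

Summary:
  λ = 2: algebraic multiplicity = 5, geometric multiplicity = 4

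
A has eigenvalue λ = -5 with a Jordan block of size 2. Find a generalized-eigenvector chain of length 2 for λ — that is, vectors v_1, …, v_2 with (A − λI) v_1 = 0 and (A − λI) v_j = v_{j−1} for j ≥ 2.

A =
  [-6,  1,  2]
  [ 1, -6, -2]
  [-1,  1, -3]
A Jordan chain for λ = -5 of length 2:
v_1 = (-1, 1, -1)ᵀ
v_2 = (1, 0, 0)ᵀ

Let N = A − (-5)·I. We want v_2 with N^2 v_2 = 0 but N^1 v_2 ≠ 0; then v_{j-1} := N · v_j for j = 2, …, 2.

Pick v_2 = (1, 0, 0)ᵀ.
Then v_1 = N · v_2 = (-1, 1, -1)ᵀ.

Sanity check: (A − (-5)·I) v_1 = (0, 0, 0)ᵀ = 0. ✓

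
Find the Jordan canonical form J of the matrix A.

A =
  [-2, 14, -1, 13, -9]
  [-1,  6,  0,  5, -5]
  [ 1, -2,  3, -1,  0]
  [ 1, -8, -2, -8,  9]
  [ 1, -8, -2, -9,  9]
J_2(1) ⊕ J_2(2) ⊕ J_1(2)

The characteristic polynomial is
  det(x·I − A) = x^5 - 8*x^4 + 25*x^3 - 38*x^2 + 28*x - 8 = (x - 2)^3*(x - 1)^2

Eigenvalues and multiplicities (the geometric multiplicity of λ is n − rank(A − λI), which equals the number of Jordan blocks for λ):
  λ = 1: algebraic multiplicity = 2, geometric multiplicity = 1
  λ = 2: algebraic multiplicity = 3, geometric multiplicity = 2

Determining the block sizes for each eigenvalue:
  λ = 1: one block (gm = 1), so the single block has size am = 2 → block sizes [2]
  λ = 2: 2 blocks summing to 3 forces exactly one block of size 2 and the rest size 1 → block sizes [2, 1]

Assembling the blocks gives a Jordan form
J =
  [1, 1, 0, 0, 0]
  [0, 1, 0, 0, 0]
  [0, 0, 2, 1, 0]
  [0, 0, 0, 2, 0]
  [0, 0, 0, 0, 2]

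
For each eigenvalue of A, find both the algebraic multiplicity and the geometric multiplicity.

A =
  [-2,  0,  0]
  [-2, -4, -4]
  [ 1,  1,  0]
λ = -2: alg = 3, geom = 2

Step 1 — factor the characteristic polynomial to read off the algebraic multiplicities:
  χ_A(x) = (x + 2)^3

Step 2 — compute geometric multiplicities via the rank-nullity identity g(λ) = n − rank(A − λI):
  rank(A − (-2)·I) = 1, so dim ker(A − (-2)·I) = n − 1 = 2

Summary:
  λ = -2: algebraic multiplicity = 3, geometric multiplicity = 2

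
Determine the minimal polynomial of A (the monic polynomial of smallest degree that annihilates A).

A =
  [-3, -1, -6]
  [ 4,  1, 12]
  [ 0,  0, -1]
x^2 + 2*x + 1

The characteristic polynomial is χ_A(x) = (x + 1)^3, so the eigenvalues are known. The minimal polynomial is
  m_A(x) = Π_λ (x − λ)^{k_λ}
where k_λ is the size of the *largest* Jordan block for λ (equivalently, the smallest k with (A − λI)^k v = 0 for every generalised eigenvector v of λ).

  λ = -1: largest Jordan block has size 2, contributing (x + 1)^2

So m_A(x) = (x + 1)^2 = x^2 + 2*x + 1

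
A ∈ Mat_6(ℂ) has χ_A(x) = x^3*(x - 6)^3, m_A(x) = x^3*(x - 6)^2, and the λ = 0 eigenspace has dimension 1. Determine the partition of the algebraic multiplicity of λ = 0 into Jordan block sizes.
Block sizes for λ = 0: [3]

Step 1 — from the characteristic polynomial, algebraic multiplicity of λ = 0 is 3. From dim ker(A − (0)·I) = 1, there are exactly 1 Jordan blocks for λ = 0.
Step 2 — from the minimal polynomial, the factor (x − 0)^3 tells us the largest block for λ = 0 has size 3.
Step 3 — with total size 3, 1 blocks, and largest block 3, the block sizes (in nonincreasing order) are [3].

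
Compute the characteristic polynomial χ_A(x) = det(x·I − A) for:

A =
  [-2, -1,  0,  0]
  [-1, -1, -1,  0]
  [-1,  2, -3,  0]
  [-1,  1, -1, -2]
x^4 + 8*x^3 + 24*x^2 + 32*x + 16

Expanding det(x·I − A) (e.g. by cofactor expansion or by noting that A is similar to its Jordan form J, which has the same characteristic polynomial as A) gives
  χ_A(x) = x^4 + 8*x^3 + 24*x^2 + 32*x + 16
which factors as (x + 2)^4. The eigenvalues (with algebraic multiplicities) are λ = -2 with multiplicity 4.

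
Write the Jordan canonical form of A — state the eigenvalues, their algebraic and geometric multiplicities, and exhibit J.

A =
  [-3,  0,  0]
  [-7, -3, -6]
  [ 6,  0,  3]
J_2(-3) ⊕ J_1(3)

The characteristic polynomial is
  det(x·I − A) = x^3 + 3*x^2 - 9*x - 27 = (x - 3)*(x + 3)^2

Eigenvalues and multiplicities (the geometric multiplicity of λ is n − rank(A − λI), which equals the number of Jordan blocks for λ):
  λ = -3: algebraic multiplicity = 2, geometric multiplicity = 1
  λ = 3: algebraic multiplicity = 1, geometric multiplicity = 1

Determining the block sizes for each eigenvalue:
  λ = -3: one block (gm = 1), so the single block has size am = 2 → block sizes [2]
  λ = 3: one block (gm = 1), so the single block has size am = 1 → block sizes [1]

Assembling the blocks gives a Jordan form
J =
  [-3,  1, 0]
  [ 0, -3, 0]
  [ 0,  0, 3]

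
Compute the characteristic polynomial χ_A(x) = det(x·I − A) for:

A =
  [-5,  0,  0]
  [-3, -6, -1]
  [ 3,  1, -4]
x^3 + 15*x^2 + 75*x + 125

Expanding det(x·I − A) (e.g. by cofactor expansion or by noting that A is similar to its Jordan form J, which has the same characteristic polynomial as A) gives
  χ_A(x) = x^3 + 15*x^2 + 75*x + 125
which factors as (x + 5)^3. The eigenvalues (with algebraic multiplicities) are λ = -5 with multiplicity 3.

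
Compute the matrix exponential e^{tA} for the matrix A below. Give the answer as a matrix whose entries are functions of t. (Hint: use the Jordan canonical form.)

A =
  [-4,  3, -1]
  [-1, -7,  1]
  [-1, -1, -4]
e^{tA} =
  [-t^2*exp(-5*t)/2 + t*exp(-5*t) + exp(-5*t), -t^2*exp(-5*t) + 3*t*exp(-5*t), t^2*exp(-5*t)/2 - t*exp(-5*t)]
  [-t*exp(-5*t), -2*t*exp(-5*t) + exp(-5*t), t*exp(-5*t)]
  [-t^2*exp(-5*t)/2 - t*exp(-5*t), -t^2*exp(-5*t) - t*exp(-5*t), t^2*exp(-5*t)/2 + t*exp(-5*t) + exp(-5*t)]

Strategy: write A = P · J · P⁻¹ where J is a Jordan canonical form, so e^{tA} = P · e^{tJ} · P⁻¹, and e^{tJ} can be computed block-by-block.

A has Jordan form
J =
  [-5,  1,  0]
  [ 0, -5,  1]
  [ 0,  0, -5]
(up to reordering of blocks).

Per-block formulas:
  For a 3×3 Jordan block J_3(-5): exp(t · J_3(-5)) = e^(-5t)·(I + t·N + (t^2/2)·N^2), where N is the 3×3 nilpotent shift.

After assembling e^{tJ} and conjugating by P, we get:

e^{tA} =
  [-t^2*exp(-5*t)/2 + t*exp(-5*t) + exp(-5*t), -t^2*exp(-5*t) + 3*t*exp(-5*t), t^2*exp(-5*t)/2 - t*exp(-5*t)]
  [-t*exp(-5*t), -2*t*exp(-5*t) + exp(-5*t), t*exp(-5*t)]
  [-t^2*exp(-5*t)/2 - t*exp(-5*t), -t^2*exp(-5*t) - t*exp(-5*t), t^2*exp(-5*t)/2 + t*exp(-5*t) + exp(-5*t)]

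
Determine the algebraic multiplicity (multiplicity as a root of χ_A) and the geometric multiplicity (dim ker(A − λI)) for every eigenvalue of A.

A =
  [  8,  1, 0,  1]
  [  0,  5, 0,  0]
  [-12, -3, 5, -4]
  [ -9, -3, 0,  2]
λ = 5: alg = 4, geom = 2

Step 1 — factor the characteristic polynomial to read off the algebraic multiplicities:
  χ_A(x) = (x - 5)^4

Step 2 — compute geometric multiplicities via the rank-nullity identity g(λ) = n − rank(A − λI):
  rank(A − (5)·I) = 2, so dim ker(A − (5)·I) = n − 2 = 2

Summary:
  λ = 5: algebraic multiplicity = 4, geometric multiplicity = 2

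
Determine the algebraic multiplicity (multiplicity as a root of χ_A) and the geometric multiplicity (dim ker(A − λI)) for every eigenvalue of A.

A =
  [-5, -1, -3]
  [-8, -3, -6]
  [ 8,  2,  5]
λ = -1: alg = 3, geom = 2

Step 1 — factor the characteristic polynomial to read off the algebraic multiplicities:
  χ_A(x) = (x + 1)^3

Step 2 — compute geometric multiplicities via the rank-nullity identity g(λ) = n − rank(A − λI):
  rank(A − (-1)·I) = 1, so dim ker(A − (-1)·I) = n − 1 = 2

Summary:
  λ = -1: algebraic multiplicity = 3, geometric multiplicity = 2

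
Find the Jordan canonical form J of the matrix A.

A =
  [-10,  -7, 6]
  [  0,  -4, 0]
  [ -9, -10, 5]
J_2(-4) ⊕ J_1(-1)

The characteristic polynomial is
  det(x·I − A) = x^3 + 9*x^2 + 24*x + 16 = (x + 1)*(x + 4)^2

Eigenvalues and multiplicities (the geometric multiplicity of λ is n − rank(A − λI), which equals the number of Jordan blocks for λ):
  λ = -4: algebraic multiplicity = 2, geometric multiplicity = 1
  λ = -1: algebraic multiplicity = 1, geometric multiplicity = 1

Determining the block sizes for each eigenvalue:
  λ = -4: one block (gm = 1), so the single block has size am = 2 → block sizes [2]
  λ = -1: one block (gm = 1), so the single block has size am = 1 → block sizes [1]

Assembling the blocks gives a Jordan form
J =
  [-4,  1,  0]
  [ 0, -4,  0]
  [ 0,  0, -1]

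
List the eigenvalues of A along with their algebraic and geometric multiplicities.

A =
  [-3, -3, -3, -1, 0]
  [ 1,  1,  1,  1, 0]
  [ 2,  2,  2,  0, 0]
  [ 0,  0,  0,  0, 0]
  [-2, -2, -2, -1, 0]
λ = 0: alg = 5, geom = 3

Step 1 — factor the characteristic polynomial to read off the algebraic multiplicities:
  χ_A(x) = x^5

Step 2 — compute geometric multiplicities via the rank-nullity identity g(λ) = n − rank(A − λI):
  rank(A − (0)·I) = 2, so dim ker(A − (0)·I) = n − 2 = 3

Summary:
  λ = 0: algebraic multiplicity = 5, geometric multiplicity = 3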